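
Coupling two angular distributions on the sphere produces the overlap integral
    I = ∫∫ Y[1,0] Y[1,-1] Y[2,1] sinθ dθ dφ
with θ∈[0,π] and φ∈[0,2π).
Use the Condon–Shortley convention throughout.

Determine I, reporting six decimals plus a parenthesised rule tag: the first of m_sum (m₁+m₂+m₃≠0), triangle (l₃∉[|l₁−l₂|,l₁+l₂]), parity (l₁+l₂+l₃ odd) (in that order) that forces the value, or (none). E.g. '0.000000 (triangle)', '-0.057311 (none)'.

-0.218510 (none)

Rules hold: Σm=0, L=4 even, 0≤2≤2.
N = 3·3·5 = 45
Δ = 0!·2!·2!/5! = 1/30
Racah Σ t=0..0: t=0:+1/1 = 1/1
⇒ 3j(1 1 2; 0 0 0)² = 2/15, sgn +1
Racah Σ t=0..0: t=0:+1/2 = 1/2
⇒ 3j(1 1 2; 0 -1 1)² = 1/10, sgn -1
4πI² = N·(3j₀)²·(3jₘ)² = 3/5
I = -1·√(0.6/4π) = -0.21850969
No selection rule forces the value: the integral is nonzero (none).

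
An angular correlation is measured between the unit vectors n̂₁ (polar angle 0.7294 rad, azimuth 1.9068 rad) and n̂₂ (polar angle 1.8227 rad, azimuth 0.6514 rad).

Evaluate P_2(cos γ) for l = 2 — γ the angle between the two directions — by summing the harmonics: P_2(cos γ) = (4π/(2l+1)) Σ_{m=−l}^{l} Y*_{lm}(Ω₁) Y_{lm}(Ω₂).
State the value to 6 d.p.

Term-by-term m-sum for l=2 (normalisation 4π/5 = 2.513274):
  [-2]  conj(Y_{2,-2})(Ω₁) = (-0.134252, -0.106801) ; Y_{2,-2}(Ω₂) = (0.095931, -0.349345) ; Δ = (-0.050189, 0.036655)
  [-1]  conj(Y_{2,-1})(Ω₁) = (-0.126563, 0.362389) ; Y_{2,-1}(Ω₂) = (-0.148295, 0.113062) ; Δ = (-0.022204, -0.068050)
  [+0]  conj(Y_{2,0})(Ω₁) = (0.210569, -0.000000) ; Y_{2,0}(Ω₂) = (-0.256611, 0.000000) ; Δ = (-0.054034, 0.000000)
  [+1]  conj(Y_{2,1})(Ω₁) = (0.126563, 0.362389) ; Y_{2,1}(Ω₂) = (0.148295, 0.113062) ; Δ = (-0.022204, 0.068050)
  [+2]  conj(Y_{2,2})(Ω₁) = (-0.134252, 0.106801) ; Y_{2,2}(Ω₂) = (0.095931, 0.349345) ; Δ = (-0.050189, -0.036655)
Σ over m = (-0.198821, 0.000000); ×(4π/5) → (-0.499691, 0.000000). Real part: -0.499691

-0.499691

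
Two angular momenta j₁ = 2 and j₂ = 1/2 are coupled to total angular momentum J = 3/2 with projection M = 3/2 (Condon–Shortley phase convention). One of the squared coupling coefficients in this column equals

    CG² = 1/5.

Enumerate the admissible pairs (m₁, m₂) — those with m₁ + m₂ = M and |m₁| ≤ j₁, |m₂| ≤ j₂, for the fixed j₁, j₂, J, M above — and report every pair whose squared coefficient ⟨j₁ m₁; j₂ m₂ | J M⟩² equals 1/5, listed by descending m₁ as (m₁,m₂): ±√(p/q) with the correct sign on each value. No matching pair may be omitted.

Admissible pairs with m₁+m₂ = M = 3/2: (1,1/2), (2,-1/2)
  (m₁,m₂)=(2,-1/2): CG² = 4/5, CG = +√(4/5)
  (m₁,m₂)=(1,1/2): CG² = 1/5, CG = −√(1/5)   ← matches the target
Pairs with CG² = 1/5: (1,1/2): −√(1/5)

(1,1/2): −√(1/5)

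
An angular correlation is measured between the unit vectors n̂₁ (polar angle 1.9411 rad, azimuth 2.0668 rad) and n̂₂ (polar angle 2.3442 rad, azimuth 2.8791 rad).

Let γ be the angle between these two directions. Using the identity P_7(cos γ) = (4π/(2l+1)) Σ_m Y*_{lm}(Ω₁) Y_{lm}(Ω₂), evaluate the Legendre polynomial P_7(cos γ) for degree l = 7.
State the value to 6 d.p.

0.111761

Expand P_7 via completeness: Σ_{m} conj(Y_{7,m}) at Ω₁ times Y_{7,m} at Ω₂ —
  m=-7: (-0.099261+0.289382i) × (+0.012654-0.046324i) = +0.012149+0.008260i  (running Σ = +0.012149+0.008260i)
  m=-6: (-0.438307+0.073241i) × (+0.000730-0.175416i) = +0.012528+0.076940i  (running Σ = +0.024677+0.085200i)
  m=-5: (-0.111509-0.143212i) × (-0.093963-0.355599i) = -0.040448+0.053109i  (running Σ = -0.015771+0.138309i)
  m=-4: (-0.104492+0.238315i) × (-0.223619-0.389811i) = +0.116264-0.012559i  (running Σ = +0.100493+0.125749i)
  m=-3: (-0.285031+0.023650i) × (-0.138625-0.139203i) = +0.042805+0.036399i  (running Σ = +0.143298+0.162148i)
  m=-2: (+0.081992+0.125477i) × (+0.223971+0.129724i) = +0.002086+0.038740i  (running Σ = +0.145384+0.200887i)
  m=-1: (-0.146053+0.269906i) × (+0.315399+0.084745i) = -0.068938+0.072751i  (running Σ = +0.076446+0.273638i)
  m=0: (+0.115349-0.000000i) × (-0.168948+0.000000i) = -0.019488+0.000000i  (running Σ = +0.056958+0.273638i)
  m=1: (+0.146053+0.269906i) × (-0.315399+0.084745i) = -0.068938-0.072751i  (running Σ = -0.011980+0.200887i)
  m=2: (+0.081992-0.125477i) × (+0.223971-0.129724i) = +0.002086-0.038740i  (running Σ = -0.009893+0.162148i)
  m=3: (+0.285031+0.023650i) × (+0.138625-0.139203i) = +0.042805-0.036399i  (running Σ = +0.032911+0.125749i)
  m=4: (-0.104492-0.238315i) × (-0.223619+0.389811i) = +0.116264+0.012559i  (running Σ = +0.149176+0.138309i)
  m=5: (+0.111509-0.143212i) × (+0.093963-0.355599i) = -0.040448-0.053109i  (running Σ = +0.108728+0.085200i)
  m=6: (-0.438307-0.073241i) × (+0.000730+0.175416i) = +0.012528-0.076940i  (running Σ = +0.121255+0.008260i)
  m=7: (+0.099261+0.289382i) × (-0.012654-0.046324i) = +0.012149-0.008260i  (running Σ = +0.133405+0.000000i)
Accumulated sum +0.133405+0.000000i; after 4π/(2l+1) scaling, +0.111761+0.000000i ⇒ P_7 = 0.111761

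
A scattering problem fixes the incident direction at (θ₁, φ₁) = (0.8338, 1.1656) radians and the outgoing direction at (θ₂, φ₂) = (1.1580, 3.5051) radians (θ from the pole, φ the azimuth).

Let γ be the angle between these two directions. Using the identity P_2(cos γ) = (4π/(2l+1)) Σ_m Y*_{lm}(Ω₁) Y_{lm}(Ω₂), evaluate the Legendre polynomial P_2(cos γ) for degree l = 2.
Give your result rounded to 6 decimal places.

Addition theorem: P_2(cos γ) = (4π/5) Σ_m Y*_{lm}(Ω₁) Y_{lm}(Ω₂), m = −2…2:
  m=-2: Y*=(-0.145978, 0.153464)  Y=(0.242161, -0.215416)  product (-0.002292, 0.068609)
  m=-1: Y*=(0.151556, 0.353334)  Y=(-0.265341, 0.100939)  product (-0.075879, -0.078456)
  m=+0: Y*=(0.111971, -0.000000)  Y=(-0.163115, 0.000000)  product (-0.018264, 0.000000)
  m=+1: Y*=(-0.151556, 0.353334)  Y=(0.265341, 0.100939)  product (-0.075879, 0.078456)
  m=+2: Y*=(-0.145978, -0.153464)  Y=(0.242161, 0.215416)  product (-0.002292, -0.068609)
Total Σ_m = (-0.174606, 0.000000). Multiply by 2.513274: (-0.438833, 0.000000). P_2(cos γ) = -0.438833

-0.438833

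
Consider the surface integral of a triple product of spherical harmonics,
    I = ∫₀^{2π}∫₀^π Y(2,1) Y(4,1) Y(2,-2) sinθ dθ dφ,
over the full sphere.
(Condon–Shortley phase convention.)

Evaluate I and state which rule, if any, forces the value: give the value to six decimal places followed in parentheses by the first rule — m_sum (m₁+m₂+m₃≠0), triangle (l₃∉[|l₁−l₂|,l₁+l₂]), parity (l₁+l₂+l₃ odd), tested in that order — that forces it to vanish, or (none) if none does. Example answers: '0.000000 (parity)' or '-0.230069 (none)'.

Checks pass: Σm=0; 8 even; l₃=2∈[2,6].
(2·2+1)(2·4+1)(2·2+1) = 225
Δ: 4! 0! 4! / 9! → 1/630
sum: t=2:+1/16 = 1/16
3j²(2 4 2; 0 0 0) = Δ·Π!·Σ² = 2/35  (sign +1)
sum: t=1:−1/144 = -1/144
3j²(2 4 2; 1 1 -2) = Δ·Π!·Σ² = 1/126  (sign -1)
combine: 4πI² = 225·2/35·1/126 = 5/49
take √, sign -1: I = -0.09011188
No selection rule forces the value: the integral is nonzero (none).

-0.090112 (none)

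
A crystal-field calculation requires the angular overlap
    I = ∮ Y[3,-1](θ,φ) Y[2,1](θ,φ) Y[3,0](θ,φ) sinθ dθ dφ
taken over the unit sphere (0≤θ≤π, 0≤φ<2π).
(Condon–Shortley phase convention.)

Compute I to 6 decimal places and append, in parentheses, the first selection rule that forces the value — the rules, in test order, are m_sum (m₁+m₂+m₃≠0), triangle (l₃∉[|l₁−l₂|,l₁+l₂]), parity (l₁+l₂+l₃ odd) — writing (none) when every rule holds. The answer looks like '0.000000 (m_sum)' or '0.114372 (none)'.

m-sum 0 ✓  L=8 even ✓  1≤3≤5 ✓
Π(2lᵢ+1) = 7×5×7 = 245
triangle coeff Δ(3,2,3) = 1/3780
Σ_t [0,2]: t=0:+1/24 t=1:−1/4 t=2:+1/24 = -1/6
(3j)²=4/105 [(3 2 3; 0 0 0)], sign=+1
Σ_t [1,2]: t=1:−1/12 t=2:+1/8 = 1/24
(3j)²=1/210 [(3 2 3; -1 1 0)], sign=-1
⇒ 4πI² = 2/45
I = (-1)√(2/45/(4π)) = -0.05947080
No selection rule forces the value: the integral is nonzero (none).

-0.059471 (none)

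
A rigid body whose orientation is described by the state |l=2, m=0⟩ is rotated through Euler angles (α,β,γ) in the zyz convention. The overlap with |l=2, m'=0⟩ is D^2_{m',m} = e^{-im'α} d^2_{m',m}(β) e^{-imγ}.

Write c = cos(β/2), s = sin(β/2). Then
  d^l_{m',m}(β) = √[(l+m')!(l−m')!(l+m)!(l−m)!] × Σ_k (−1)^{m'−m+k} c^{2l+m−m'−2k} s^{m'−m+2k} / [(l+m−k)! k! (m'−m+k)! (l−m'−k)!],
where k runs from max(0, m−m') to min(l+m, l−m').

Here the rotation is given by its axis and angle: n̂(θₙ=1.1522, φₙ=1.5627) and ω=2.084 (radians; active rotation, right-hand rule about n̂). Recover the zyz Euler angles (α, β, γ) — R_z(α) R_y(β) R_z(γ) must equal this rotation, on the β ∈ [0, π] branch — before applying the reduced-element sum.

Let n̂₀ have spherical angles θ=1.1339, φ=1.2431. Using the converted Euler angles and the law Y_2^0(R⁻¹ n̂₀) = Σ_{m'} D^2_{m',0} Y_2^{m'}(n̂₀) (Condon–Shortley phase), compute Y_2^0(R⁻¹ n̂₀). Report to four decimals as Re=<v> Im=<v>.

Re=0.0245 Im=0.0000

Axis–angle → zyz. n̂ = (sinθₙcosφₙ, sinθₙsinφₙ, cosθₙ) = (+0.007397, +0.913630, +0.406478), ω = 2.0840.
R = I cosω + sinω [n̂]ₓ + (1−cosω) n̂n̂ᵀ gives
  R = [-0.490889, -0.344038, +0.800416; +0.364191, +0.753573, +0.547259; -0.791450, +0.560148, -0.244626]
β = atan2(√(R₁₃²+R₂₃²), R₃₃) = 1.817930; α = atan2(R₂₃, R₁₃) mod 2π = 0.599715; γ = atan2(R₃₂, −R₃₁) mod 2π = 0.615907
Need the full column D^2_{m',0} for m'=−2..2 at α=0.5997, β=1.8179, γ=0.6159.
cos(β/2)=0.614563, sin(β/2)=0.788868
d^2_{-2,0}: single k=2 term ⇒ +0.575727;  D = +0.208925+0.536481i
d^2_{-1,0}: k∈[1..2] ⇒ +0.448516 -0.739018 = -0.290501;  D = -0.239808-0.163961i
d^2_{0,0}: k∈[0..2] ⇒ +0.142648 -0.940158 +0.387273 = -0.410237;  D = -0.410237+0.000000i
d^2_{1,0}: k∈[0..1] ⇒ -0.448516 +0.739018 = +0.290501;  D = +0.239808-0.163961i
d^2_{2,0}: single k=0 term ⇒ +0.575727;  D = +0.208925-0.536481i
Y_2^{m'}(θ=1.1339,φ=1.2431) and Σ D·Y over m':
  (+0.2089+0.5365i)·(-0.2514-0.1933i)  (-0.2398-0.1640i)·(+0.0953-0.2804i)  (-0.4102+0.0000i)·(-0.1460+0.0000i)  (+0.2398-0.1640i)·(-0.0953-0.2804i)  (+0.2089-0.5365i)·(-0.2514+0.1933i)
Y_2^0(R⁻¹ n̂) = +0.024534+0.000000i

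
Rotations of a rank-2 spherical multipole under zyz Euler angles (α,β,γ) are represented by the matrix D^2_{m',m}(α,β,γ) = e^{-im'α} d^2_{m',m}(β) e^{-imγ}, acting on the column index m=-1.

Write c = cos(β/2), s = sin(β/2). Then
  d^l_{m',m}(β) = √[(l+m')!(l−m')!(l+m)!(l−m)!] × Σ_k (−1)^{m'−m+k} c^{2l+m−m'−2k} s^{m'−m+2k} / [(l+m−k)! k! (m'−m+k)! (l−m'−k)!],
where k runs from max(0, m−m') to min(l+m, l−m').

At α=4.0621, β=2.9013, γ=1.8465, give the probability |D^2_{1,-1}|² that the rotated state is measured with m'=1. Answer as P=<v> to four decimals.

P=0.8630

D^2_{1,-1}(4.0621,2.9013,1.8465) = e^{-i·1·4.0621}·d^2_{1,-1}(2.9013)·e^{-i·-1·1.8465}. Compute d first:
c=cos(2.901300/2)=0.119857, s=sin(2.901300/2)=0.992791; N=√[6·1·1·6]=6.000000
Admissible k: 0..1 (factorial args all ≥0)
  k=0: (−1)^2·6.0000/(2)·0.1199^2·0.9928^2 = +0.042478
  k=1: (−1)^3·6.0000/(6)·0.1199^0·0.9928^4 = -0.971475
d^2_{1,-1}(2.9013) = +0.042478 -0.971475 = -0.928996
|D^2_{1,-1}|² = |d^2_{1,-1}(β)|² = (-0.928996)² = 0.863034 (the z-rotation phases have unit modulus)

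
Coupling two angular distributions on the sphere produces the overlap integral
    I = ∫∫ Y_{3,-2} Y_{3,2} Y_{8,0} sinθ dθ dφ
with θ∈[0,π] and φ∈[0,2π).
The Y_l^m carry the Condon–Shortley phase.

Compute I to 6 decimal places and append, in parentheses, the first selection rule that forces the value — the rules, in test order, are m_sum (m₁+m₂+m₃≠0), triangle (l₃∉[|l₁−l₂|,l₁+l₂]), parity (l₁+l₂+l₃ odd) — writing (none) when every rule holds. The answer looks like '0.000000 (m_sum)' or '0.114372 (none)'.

0.000000 (triangle)

|3−3|≤8≤3+3 violated ⇒ I = 0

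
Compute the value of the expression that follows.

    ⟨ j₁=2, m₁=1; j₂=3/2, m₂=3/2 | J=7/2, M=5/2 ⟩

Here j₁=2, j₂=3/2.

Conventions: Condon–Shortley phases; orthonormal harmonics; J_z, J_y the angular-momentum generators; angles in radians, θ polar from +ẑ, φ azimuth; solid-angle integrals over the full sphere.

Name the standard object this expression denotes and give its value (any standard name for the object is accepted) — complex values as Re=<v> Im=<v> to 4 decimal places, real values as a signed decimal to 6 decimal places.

This is a Clebsch–Gordan (vector-coupling) coefficient.
triangle: 0!·4!·3!/8! = 144/40320
(j±m)!: 3!·1!·3!·0!·6!·1! = 25920
prefactor² = (2J+1)·Δ·N² = 5184/7
  k=0: +1/(0!·0!·1!·3!·3!·0!) = 1/36
Σ = 1/36  ⇒  CG² = 5184/7·(1/36)² = 4/7
CG = +√(4/7) = +0.755929

Clebsch–Gordan coefficient, +√(4/7) ≈ +0.755929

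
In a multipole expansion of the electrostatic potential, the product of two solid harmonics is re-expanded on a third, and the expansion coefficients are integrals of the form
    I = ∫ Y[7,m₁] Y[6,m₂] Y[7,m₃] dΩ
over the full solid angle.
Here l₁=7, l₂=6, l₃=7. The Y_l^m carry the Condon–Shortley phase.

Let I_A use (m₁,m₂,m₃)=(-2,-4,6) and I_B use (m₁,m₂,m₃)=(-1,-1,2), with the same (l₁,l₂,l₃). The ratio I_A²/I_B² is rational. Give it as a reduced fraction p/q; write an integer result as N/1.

1144/625

l's match ⇒ only the (l;m) 3-j factors differ between A and B.
A: triangle coeff Δ(7,6,7) = 1/2444321880; Σ_t [1,2]: t=1:−1/580608000 t=2:+1/174182400 = 1/248832000; (3j)²=21/1615 [(7 6 7; -2 -4 6)], sign=-1
B: triangle coeff Δ(7,6,7) = 1/2444321880; Σ_t [0,5]: t=0:+1/3483648000 t=1:−1/29030400 t=2:+1/2488320 t=3:−1/1244160 t=4:+1/3317760 t=5:−1/62208000 = -1/6635520; (3j)²=2625/369512 [(7 6 7; -1 -1 2)], sign=+1
I_A²/I_B² = (21/1615)/(2625/369512) = 1144/625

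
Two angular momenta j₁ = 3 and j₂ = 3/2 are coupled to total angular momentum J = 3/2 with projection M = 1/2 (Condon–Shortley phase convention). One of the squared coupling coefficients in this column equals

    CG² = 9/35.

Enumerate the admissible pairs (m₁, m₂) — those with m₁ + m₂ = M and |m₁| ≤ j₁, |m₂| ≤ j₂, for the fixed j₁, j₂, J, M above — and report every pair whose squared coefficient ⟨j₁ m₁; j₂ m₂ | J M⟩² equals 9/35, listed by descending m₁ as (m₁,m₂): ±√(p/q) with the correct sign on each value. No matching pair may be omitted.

Admissible pairs with m₁+m₂ = M = 1/2: (-1,3/2), (0,1/2), (1,-1/2), (2,-3/2)
  (m₁,m₂)=(2,-3/2): CG² = 2/7, CG = +√(2/7)
  (m₁,m₂)=(1,-1/2): CG² = 12/35, CG = −√(12/35)
  (m₁,m₂)=(0,1/2): CG² = 9/35, CG = +√(9/35)   ← matches the target
  (m₁,m₂)=(-1,3/2): CG² = 4/35, CG = −√(4/35)
Pairs with CG² = 9/35: (0,1/2): +√(9/35)

(0,1/2): +√(9/35)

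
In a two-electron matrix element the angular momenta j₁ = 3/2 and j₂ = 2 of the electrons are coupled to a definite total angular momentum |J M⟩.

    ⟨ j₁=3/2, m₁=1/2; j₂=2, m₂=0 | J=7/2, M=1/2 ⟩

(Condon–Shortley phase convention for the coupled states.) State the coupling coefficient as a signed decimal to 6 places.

j₁+j₂−J=0  J+j₁−j₂=3  J−j₁+j₂=4  j₁+j₂+J+1=8
(j₁±m₁, j₂±m₂, J±M) = (2,1,2,2,4,3)
P² = 1152/35
sum k=0..0:
  [0] +1/8 = 1/8
S = 1/8
C² = P²·S² = 18/35 ; C = +0.717137

+0.717137  (= +√(18/35))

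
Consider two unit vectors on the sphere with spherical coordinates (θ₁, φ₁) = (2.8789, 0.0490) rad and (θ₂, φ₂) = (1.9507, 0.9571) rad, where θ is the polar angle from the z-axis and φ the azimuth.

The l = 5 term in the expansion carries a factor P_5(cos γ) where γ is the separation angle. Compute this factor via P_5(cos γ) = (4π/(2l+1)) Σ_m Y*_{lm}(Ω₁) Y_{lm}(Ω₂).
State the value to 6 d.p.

0.075268

Expand P_5 via completeness: Σ_{m} conj(Y_{5,m}) at Ω₁ times Y_{5,m} at Ω₂ —
  term(m=-5) = (-0.000030, 0.000173)   from Y*(Ω₁)=(0.000532, 0.000133), Y(Ω₂)=(0.023422, 0.319785)
  term(m=-4) = (-0.002302, 0.001230)   from Y*(Ω₁)=(-0.006322, -0.001255), Y(Ω₂)=(0.313079, -0.256719)
  term(m=-3) = (-0.002696, -0.001195)   from Y*(Ω₁)=(0.044304, 0.006560), Y(Ω₂)=(-0.063459, -0.017583)
  term(m=-2) = (0.015349, 0.061285)   from Y*(Ω₁)=(-0.197452, -0.019412), Y(Ω₂)=(-0.107213, -0.299836)
  term(m=-1) = (-0.049894, 0.063931)   from Y*(Ω₁)=(0.515652, 0.025287), Y(Ω₂)=(-0.090461, 0.128417)
  term(m=+0) = (0.145031, 0.000000)   from Y*(Ω₁)=(-0.509368, -0.000000), Y(Ω₂)=(-0.284728, 0.000000)
  term(m=+1) = (-0.049894, -0.063931)   from Y*(Ω₁)=(-0.515652, 0.025287), Y(Ω₂)=(0.090461, 0.128417)
  term(m=+2) = (0.015349, -0.061285)   from Y*(Ω₁)=(-0.197452, 0.019412), Y(Ω₂)=(-0.107213, 0.299836)
  term(m=+3) = (-0.002696, 0.001195)   from Y*(Ω₁)=(-0.044304, 0.006560), Y(Ω₂)=(0.063459, -0.017583)
  term(m=+4) = (-0.002302, -0.001230)   from Y*(Ω₁)=(-0.006322, 0.001255), Y(Ω₂)=(0.313079, 0.256719)
  term(m=+5) = (-0.000030, -0.000173)   from Y*(Ω₁)=(-0.000532, 0.000133), Y(Ω₂)=(-0.023422, 0.319785)
Total Σ_m = (0.065886, 0.000000). Multiply by 1.142397: (0.075268, 0.000000). P_5(cos γ) = 0.075268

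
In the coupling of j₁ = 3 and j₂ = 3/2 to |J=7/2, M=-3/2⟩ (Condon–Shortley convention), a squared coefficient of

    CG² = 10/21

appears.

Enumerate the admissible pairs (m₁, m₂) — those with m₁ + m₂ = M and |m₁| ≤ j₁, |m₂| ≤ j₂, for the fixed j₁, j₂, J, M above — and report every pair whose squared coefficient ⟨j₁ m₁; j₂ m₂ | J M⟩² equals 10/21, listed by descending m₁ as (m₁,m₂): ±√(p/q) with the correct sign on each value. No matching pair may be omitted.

(0,-3/2): +√(10/21)

Admissible pairs with m₁+m₂ = M = -3/2: (-3,3/2), (-2,1/2), (-1,-1/2), (0,-3/2)
  (m₁,m₂)=(0,-3/2): CG² = 10/21, CG = +√(10/21)   ← matches the target
  (m₁,m₂)=(-1,-1/2): CG² = 0/1, CG = 0
  (m₁,m₂)=(-2,1/2): CG² = 3/7, CG = −√(3/7)
  (m₁,m₂)=(-3,3/2): CG² = 2/21, CG = −√(2/21)
Pairs with CG² = 10/21: (0,-3/2): +√(10/21)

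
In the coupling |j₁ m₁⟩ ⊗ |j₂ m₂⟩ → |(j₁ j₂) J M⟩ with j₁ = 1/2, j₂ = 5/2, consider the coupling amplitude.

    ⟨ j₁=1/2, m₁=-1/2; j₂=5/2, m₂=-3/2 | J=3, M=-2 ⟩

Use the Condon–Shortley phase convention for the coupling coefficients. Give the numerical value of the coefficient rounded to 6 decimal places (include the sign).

+√(5/6) ≈ +0.912871

j₁+j₂−J=0  J+j₁−j₂=1  J−j₁+j₂=5  j₁+j₂+J+1=7
(j₁±m₁, j₂±m₂, J±M) = (0,1,1,4,1,5)
P² = 480
sum k=0..0:
  [0] +1/24 = 1/24
S = 1/24
C² = P²·S² = 5/6 ; C = +0.912871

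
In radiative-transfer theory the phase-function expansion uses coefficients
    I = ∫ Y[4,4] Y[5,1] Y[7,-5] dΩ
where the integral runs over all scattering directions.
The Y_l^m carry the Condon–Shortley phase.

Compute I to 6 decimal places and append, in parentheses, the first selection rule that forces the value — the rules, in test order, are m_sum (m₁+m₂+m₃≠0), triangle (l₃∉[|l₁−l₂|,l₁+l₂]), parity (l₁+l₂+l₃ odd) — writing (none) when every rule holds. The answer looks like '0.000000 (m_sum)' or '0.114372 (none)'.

Checks pass: Σm=0; 16 even; l₃=7∈[1,9].
(2·4+1)(2·5+1)(2·7+1) = 1485
Δ: 2! 6! 8! / 17! → 1/6126120
sum: t=0:+1/69120 t=1:−1/20736 t=2:+1/69120 = -1/51840
3j²(4 5 7; 0 0 0) = Δ·Π!·Σ² = 280/21879  (sign +1)
sum: t=0:+1/2073600 = 1/2073600
3j²(4 5 7; 4 1 -5) = Δ·Π!·Σ² = 28/1105  (sign +1)
combine: 4πI² = 1485·280/21879·28/1105 = 23520/48841
take √, sign +1: I = 0.19575887
No selection rule forces the value: the integral is nonzero (none).

0.195759 (none)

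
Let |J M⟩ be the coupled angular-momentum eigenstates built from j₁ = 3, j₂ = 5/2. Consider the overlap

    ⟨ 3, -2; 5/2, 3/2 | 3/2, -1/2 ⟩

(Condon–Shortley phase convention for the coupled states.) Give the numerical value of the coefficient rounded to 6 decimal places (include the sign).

-0.218218

√[4·4!2!1!/8! · 1!5!4!1!1!2!] = √(192/7)
  +(−1)^3/∏(3,1,2,1,0,0)! = -1/12  (running -1/12)
  +(−1)^4/∏(4,0,1,0,1,1)! = 1/24  (running -1/24)
⟨..|..⟩ = √(192/7)·(-1/24) = -0.218218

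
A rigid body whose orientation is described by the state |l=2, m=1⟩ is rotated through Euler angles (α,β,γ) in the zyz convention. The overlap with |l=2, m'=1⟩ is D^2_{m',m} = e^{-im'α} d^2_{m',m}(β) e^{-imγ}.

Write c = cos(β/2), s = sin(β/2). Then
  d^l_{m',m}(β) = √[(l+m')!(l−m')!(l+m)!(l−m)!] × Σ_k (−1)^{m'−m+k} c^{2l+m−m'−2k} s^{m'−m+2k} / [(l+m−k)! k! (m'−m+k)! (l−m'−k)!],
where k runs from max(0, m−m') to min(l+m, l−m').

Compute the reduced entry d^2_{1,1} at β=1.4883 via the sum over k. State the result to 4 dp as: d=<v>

d=-0.4520

d^2_{1,1}(β=1.4883) via the finite sum:
With c≡cos(β/2)=0.735664 and s≡sin(β/2)=0.677347, N=[6·1·6·1]^{1/2}=6.000000
The bounds max(0,m−m')=0 and min(l+m,l−m')=1 give 2 terms
  k=0: (−1)^0·6.0000/(6)·0.7357^4·0.6773^0 = +0.292899
  k=1: (−1)^1·6.0000/(2)·0.7357^2·0.6773^2 = -0.744907
d^2_{1,1}(1.4883) = +0.292899 -0.744907 = -0.452008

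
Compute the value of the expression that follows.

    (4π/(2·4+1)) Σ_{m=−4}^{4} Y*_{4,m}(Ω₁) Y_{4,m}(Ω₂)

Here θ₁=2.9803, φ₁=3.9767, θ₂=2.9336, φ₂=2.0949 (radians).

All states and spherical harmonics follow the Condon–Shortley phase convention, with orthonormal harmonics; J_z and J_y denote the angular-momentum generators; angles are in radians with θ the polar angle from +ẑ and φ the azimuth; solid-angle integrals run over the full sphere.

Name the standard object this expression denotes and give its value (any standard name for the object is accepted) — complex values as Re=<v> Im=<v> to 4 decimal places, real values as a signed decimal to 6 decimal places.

Legendre polynomial (addition theorem), +0.598837

This sum is the spherical-harmonic addition theorem: it equals the Legendre polynomial P_l(cos γ) of the angle γ between the two directions.
Addition theorem: P_4(cos γ) = (4π/9) Σ_m Y*_{lm}(Ω₁) Y_{lm}(Ω₂), m = −4…4:
  m=-4: Y*=-0.00029 - 0.00006j  Y=-0.00040 - 0.00070j  product 0.00000 + 0.00000j
  m=-3: Y*=-0.00412 + 0.00304j  Y=-0.01078 + 0.00002j  product 0.00004 - 0.00003j
  m=-2: Y*=-0.00498 + 0.04996j  Y=-0.04059 + 0.07047j  product -0.00332 - 0.00238j
  m=-1: Y*=0.19221 + 0.21234j  Y=0.17706 + 0.30632j  product -0.03101 + 0.09648j
  m=+0: Y*=0.73962 + 0.00000j  Y=0.67259 + 0.00000j  product 0.49746 + 0.00000j
  m=+1: Y*=-0.19221 + 0.21234j  Y=-0.17706 + 0.30632j  product -0.03101 - 0.09648j
  m=+2: Y*=-0.00498 - 0.04996j  Y=-0.04059 - 0.07047j  product -0.00332 + 0.00238j
  m=+3: Y*=0.00412 + 0.00304j  Y=0.01078 + 0.00002j  product 0.00004 + 0.00003j
  m=+4: Y*=-0.00029 + 0.00006j  Y=-0.00040 + 0.00070j  product 0.00000 - 0.00000j
Accumulated sum 0.42889 - 0.00000j; after 4π/(2l+1) scaling, 0.59884 - 0.00000j ⇒ P_4 = 0.598837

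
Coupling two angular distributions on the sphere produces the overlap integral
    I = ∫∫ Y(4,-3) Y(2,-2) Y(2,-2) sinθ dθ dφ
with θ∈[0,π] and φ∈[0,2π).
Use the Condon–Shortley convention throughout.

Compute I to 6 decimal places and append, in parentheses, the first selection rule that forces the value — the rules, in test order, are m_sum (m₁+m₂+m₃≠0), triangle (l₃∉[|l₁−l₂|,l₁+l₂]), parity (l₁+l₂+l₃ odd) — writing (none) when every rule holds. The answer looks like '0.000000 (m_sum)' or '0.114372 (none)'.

0.000000 (m_sum)

-3 − 2 − 2 = -7 ≠ 0: azimuthal integral kills it; I = 0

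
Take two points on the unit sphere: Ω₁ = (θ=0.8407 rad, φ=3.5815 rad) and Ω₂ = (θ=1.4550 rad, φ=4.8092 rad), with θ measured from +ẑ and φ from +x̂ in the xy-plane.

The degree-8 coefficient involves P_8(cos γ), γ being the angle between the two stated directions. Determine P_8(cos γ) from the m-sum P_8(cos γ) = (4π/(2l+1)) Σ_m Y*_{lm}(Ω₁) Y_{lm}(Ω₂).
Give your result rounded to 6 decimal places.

-0.267483

Expand P_8 via completeness: Σ_{m} conj(Y_{8,m}) at Ω₁ times Y_{8,m} at Ω₂ —
  term(m=-8) = -0.022061+0.009245i   from Y*(Ω₁)=-0.045519-0.018058i, Y(Ω₂)=+0.349136-0.341600i
  term(m=-7) = -0.026865-0.029427i   from Y*(Ω₁)=+0.174992-0.010906i, Y(Ω₂)=-0.142489-0.177044i
  term(m=-6) = -0.049514+0.093327i   from Y*(Ω₁)=-0.320270+0.175859i, Y(Ω₂)=+0.241725-0.158670i
  term(m=-5) = -0.115119-0.016773i   from Y*(Ω₁)=+0.269001-0.369920i, Y(Ω₂)=-0.118366-0.225126i
  term(m=-4) = +0.010325+0.051355i   from Y*(Ω₁)=-0.044933+0.235115i, Y(Ω₂)=+0.202632-0.082641i
  term(m=-3) = +0.046106-0.027732i   from Y*(Ω₁)=+0.050812+0.198107i, Y(Ω₂)=-0.075335-0.252055i
  term(m=-2) = -0.052313-0.042842i   from Y*(Ω₁)=-0.231613-0.280068i, Y(Ω₂)=+0.182576-0.035799i
  term(m=-1) = -0.003851+0.010779i   from Y*(Ω₁)=-0.038964-0.018339i, Y(Ω₂)=-0.025691-0.264548i
  term(m=+0) = +0.064729+0.000000i   from Y*(Ω₁)=+0.367434-0.000000i, Y(Ω₂)=+0.176164+0.000000i
  term(m=+1) = -0.003851-0.010779i   from Y*(Ω₁)=+0.038964-0.018339i, Y(Ω₂)=+0.025691-0.264548i
  term(m=+2) = -0.052313+0.042842i   from Y*(Ω₁)=-0.231613+0.280068i, Y(Ω₂)=+0.182576+0.035799i
  term(m=+3) = +0.046106+0.027732i   from Y*(Ω₁)=-0.050812+0.198107i, Y(Ω₂)=+0.075335-0.252055i
  term(m=+4) = +0.010325-0.051355i   from Y*(Ω₁)=-0.044933-0.235115i, Y(Ω₂)=+0.202632+0.082641i
  term(m=+5) = -0.115119+0.016773i   from Y*(Ω₁)=-0.269001-0.369920i, Y(Ω₂)=+0.118366-0.225126i
  term(m=+6) = -0.049514-0.093327i   from Y*(Ω₁)=-0.320270-0.175859i, Y(Ω₂)=+0.241725+0.158670i
  term(m=+7) = -0.026865+0.029427i   from Y*(Ω₁)=-0.174992-0.010906i, Y(Ω₂)=+0.142489-0.177044i
  term(m=+8) = -0.022061-0.009245i   from Y*(Ω₁)=-0.045519+0.018058i, Y(Ω₂)=+0.349136+0.341600i
Total Σ_m = -0.361855+0.000000i. Multiply by 0.739198: -0.267483+0.000000i. P_8(cos γ) = -0.267483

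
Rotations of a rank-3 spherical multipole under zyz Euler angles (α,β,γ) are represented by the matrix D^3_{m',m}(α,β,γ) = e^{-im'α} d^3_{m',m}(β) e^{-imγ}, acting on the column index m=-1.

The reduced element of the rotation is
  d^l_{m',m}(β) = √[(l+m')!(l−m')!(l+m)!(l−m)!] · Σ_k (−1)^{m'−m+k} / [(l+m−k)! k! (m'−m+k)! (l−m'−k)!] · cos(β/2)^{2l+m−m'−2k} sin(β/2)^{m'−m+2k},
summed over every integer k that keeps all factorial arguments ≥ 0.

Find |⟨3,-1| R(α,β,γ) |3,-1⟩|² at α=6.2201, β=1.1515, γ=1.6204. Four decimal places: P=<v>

P=0.2067

First d^3_{-1,-1}(β=1.1515), then the phase factors e^{-i(-1)α} and e^{-i(-1)γ}:
c=cos(1.151500/2)=0.838784, s=sin(1.151500/2)=0.544464; N=√[2·24·2·24]=48.000000
Admissible k: 0..2 (factorial args all ≥0)
  k=0: (−1)^0·48.0000/(48)·0.8388^6·0.5445^0 = +0.348258
  k=1: (−1)^1·48.0000/(6)·0.8388^4·0.5445^2 = -1.173895
  k=2: (−1)^2·48.0000/(8)·0.8388^2·0.5445^4 = +0.370961
d^3_{-1,-1}(1.1515) = +0.348258 -1.173895 +0.370961 = -0.454676
|D^3_{-1,-1}|² = |d^3_{-1,-1}(β)|² = (-0.454676)² = 0.206730 (the z-rotation phases have unit modulus)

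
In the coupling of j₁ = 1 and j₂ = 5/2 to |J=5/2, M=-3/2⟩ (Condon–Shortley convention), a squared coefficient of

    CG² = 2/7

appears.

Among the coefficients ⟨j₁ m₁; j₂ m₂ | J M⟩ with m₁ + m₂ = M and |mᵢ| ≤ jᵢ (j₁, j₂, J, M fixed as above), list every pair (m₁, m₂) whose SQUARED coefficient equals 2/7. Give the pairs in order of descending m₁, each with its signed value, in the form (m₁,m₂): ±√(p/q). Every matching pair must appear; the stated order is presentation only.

Admissible pairs with m₁+m₂ = M = -3/2: (-1,-1/2), (0,-3/2), (1,-5/2)
  (m₁,m₂)=(1,-5/2): CG² = 2/7, CG = +√(2/7)   ← matches the target
  (m₁,m₂)=(0,-3/2): CG² = 9/35, CG = +√(9/35)
  (m₁,m₂)=(-1,-1/2): CG² = 16/35, CG = −√(16/35)
Pairs with CG² = 2/7: (1,-5/2): +√(2/7)

(1,-5/2): +√(2/7)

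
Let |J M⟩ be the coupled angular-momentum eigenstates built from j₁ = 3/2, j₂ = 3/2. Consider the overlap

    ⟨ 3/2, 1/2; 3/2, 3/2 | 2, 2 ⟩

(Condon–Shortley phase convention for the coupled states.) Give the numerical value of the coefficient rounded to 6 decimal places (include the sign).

√[5·1!2!2!/6! · 2!1!3!0!4!0!] = √(8)
  +(−1)^1/∏(1,0,0,2,2,0)! = -1/4  (running -1/4)
⟨..|..⟩ = √(8)·(-1/4) = -0.707107

−√(1/2) = -0.707107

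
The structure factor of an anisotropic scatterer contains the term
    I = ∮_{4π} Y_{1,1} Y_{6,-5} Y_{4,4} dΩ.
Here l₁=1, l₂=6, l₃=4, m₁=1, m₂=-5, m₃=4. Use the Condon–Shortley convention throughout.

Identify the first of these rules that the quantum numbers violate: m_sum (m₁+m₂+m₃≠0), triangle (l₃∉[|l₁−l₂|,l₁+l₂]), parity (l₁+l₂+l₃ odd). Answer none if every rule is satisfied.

triangle

m₁+m₂+m₃ = 1 − 5 + 4 = 0  ✓
triangle: need |l₁−l₂| ≤ l₃ ≤ l₁+l₂ = [5,7]; l₃=4 is outside  ✗
parity: l₁+l₂+l₃ = 11 is odd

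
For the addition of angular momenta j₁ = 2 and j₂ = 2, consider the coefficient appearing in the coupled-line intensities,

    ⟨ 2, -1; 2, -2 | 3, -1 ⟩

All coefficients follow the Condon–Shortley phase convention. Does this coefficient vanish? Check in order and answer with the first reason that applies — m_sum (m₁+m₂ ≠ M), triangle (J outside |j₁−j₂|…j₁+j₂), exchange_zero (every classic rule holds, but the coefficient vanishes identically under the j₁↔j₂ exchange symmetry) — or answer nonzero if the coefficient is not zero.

m_sum

m-sum: m₁+m₂ = -1+(-2) = -3, M = -1  ✗ ⇒ coefficient is 0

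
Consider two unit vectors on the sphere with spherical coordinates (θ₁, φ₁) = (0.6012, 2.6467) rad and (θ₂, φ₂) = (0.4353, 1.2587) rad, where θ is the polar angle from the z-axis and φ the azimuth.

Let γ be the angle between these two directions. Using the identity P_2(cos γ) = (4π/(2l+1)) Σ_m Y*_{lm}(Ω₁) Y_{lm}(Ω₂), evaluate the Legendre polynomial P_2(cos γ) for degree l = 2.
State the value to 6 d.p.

Term-by-term m-sum for l=2 (normalisation 4π/5 = 2.513274):
  term(m=-2) = -0.00793 + 0.00303j   from Y*(Ω₁)=0.06783 - 0.10331j, Y(Ω₂)=-0.05573 - 0.04014j
  term(m=-1) = 0.01935 + 0.10467j   from Y*(Ω₁)=-0.31712 + 0.17115j, Y(Ω₂)=0.09070 - 0.28112j
  term(m=+0) = 0.15174 + 0.00000j   from Y*(Ω₁)=0.32806 + 0.00000j, Y(Ω₂)=0.46254 + 0.00000j
  term(m=+1) = 0.01935 - 0.10467j   from Y*(Ω₁)=0.31712 + 0.17115j, Y(Ω₂)=-0.09070 - 0.28112j
  term(m=+2) = -0.00793 - 0.00303j   from Y*(Ω₁)=0.06783 + 0.10331j, Y(Ω₂)=-0.05573 + 0.04014j
Accumulated sum 0.17459 + 0.00000j; after 4π/(2l+1) scaling, 0.43878 + 0.00000j ⇒ P_2 = 0.438784

0.438784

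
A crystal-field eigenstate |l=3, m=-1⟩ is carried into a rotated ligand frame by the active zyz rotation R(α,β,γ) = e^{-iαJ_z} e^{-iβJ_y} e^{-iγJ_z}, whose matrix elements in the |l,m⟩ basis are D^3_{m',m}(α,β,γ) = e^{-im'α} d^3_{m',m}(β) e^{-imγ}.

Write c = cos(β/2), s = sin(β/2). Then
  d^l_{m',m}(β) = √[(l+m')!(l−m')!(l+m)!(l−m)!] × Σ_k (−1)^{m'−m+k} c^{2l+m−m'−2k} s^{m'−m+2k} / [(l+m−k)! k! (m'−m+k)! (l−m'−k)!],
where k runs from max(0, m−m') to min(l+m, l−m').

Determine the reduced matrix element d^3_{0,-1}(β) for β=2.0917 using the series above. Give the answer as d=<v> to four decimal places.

d^3_{0,-1}(β=2.0917) via the finite sum:
c=cos(2.091700/2)=0.501167, s=sin(2.091700/2)=0.865351; N=√[6·6·2·24]=41.569219
k: max(0,(-1)−(0))=0 … min(3+(-1),3−(0))=2
  k=0: (−1)^1·41.5692/(12)·0.5012^5·0.8654^1 = -0.094775
  k=1: (−1)^2·41.5692/(4)·0.5012^3·0.8654^3 = +0.847686
  k=2: (−1)^3·41.5692/(12)·0.5012^1·0.8654^5 = -0.842430
d^3_{0,-1}(2.0917) = -0.094775 +0.847686 -0.842430 = -0.089519

d=-0.0895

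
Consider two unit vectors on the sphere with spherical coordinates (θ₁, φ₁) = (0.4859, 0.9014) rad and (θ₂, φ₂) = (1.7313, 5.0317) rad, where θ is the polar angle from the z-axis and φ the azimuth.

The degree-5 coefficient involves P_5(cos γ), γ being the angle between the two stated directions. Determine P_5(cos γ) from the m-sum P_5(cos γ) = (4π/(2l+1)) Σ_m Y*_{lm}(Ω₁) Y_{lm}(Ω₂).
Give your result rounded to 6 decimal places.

-0.277387

Term-by-term m-sum for l=5 (normalisation 4π/11 = 1.142397):
  term(m=-5) = (-0.001028, -0.004366)   from Y*(Ω₁)=(-0.002103, -0.010093), Y(Ω₂)=(0.434917, -0.011205)
  term(m=-4) = (0.009448, -0.009989)   from Y*(Ω₁)=(-0.055204, -0.027627), Y(Ω₂)=(-0.064449, 0.213206)
  term(m=-3) = (-0.053678, -0.009517)   from Y*(Ω₁)=(-0.192691, 0.090102), Y(Ω₂)=(0.209639, 0.147416)
  term(m=-2) = (-0.042395, -0.098451)   from Y*(Ω₁)=(-0.101129, 0.428047), Y(Ω₂)=(-0.195679, 0.145273)
  term(m=-1) = (-0.049337, 0.074962)   from Y*(Ω₁)=(0.268435, 0.339245), Y(Ω₂)=(0.065119, 0.196958)
  term(m=+0) = (0.031166, 0.000000)   from Y*(Ω₁)=(-0.125818, -0.000000), Y(Ω₂)=(-0.247709, 0.000000)
  term(m=+1) = (-0.049337, -0.074962)   from Y*(Ω₁)=(-0.268435, 0.339245), Y(Ω₂)=(-0.065119, 0.196958)
  term(m=+2) = (-0.042395, 0.098451)   from Y*(Ω₁)=(-0.101129, -0.428047), Y(Ω₂)=(-0.195679, -0.145273)
  term(m=+3) = (-0.053678, 0.009517)   from Y*(Ω₁)=(0.192691, 0.090102), Y(Ω₂)=(-0.209639, 0.147416)
  term(m=+4) = (0.009448, 0.009989)   from Y*(Ω₁)=(-0.055204, 0.027627), Y(Ω₂)=(-0.064449, -0.213206)
  term(m=+5) = (-0.001028, 0.004366)   from Y*(Ω₁)=(0.002103, -0.010093), Y(Ω₂)=(-0.434917, -0.011205)
Σ over m = (-0.242812, 0.000000); ×(4π/11) → (-0.277387, 0.000000). Real part: -0.277387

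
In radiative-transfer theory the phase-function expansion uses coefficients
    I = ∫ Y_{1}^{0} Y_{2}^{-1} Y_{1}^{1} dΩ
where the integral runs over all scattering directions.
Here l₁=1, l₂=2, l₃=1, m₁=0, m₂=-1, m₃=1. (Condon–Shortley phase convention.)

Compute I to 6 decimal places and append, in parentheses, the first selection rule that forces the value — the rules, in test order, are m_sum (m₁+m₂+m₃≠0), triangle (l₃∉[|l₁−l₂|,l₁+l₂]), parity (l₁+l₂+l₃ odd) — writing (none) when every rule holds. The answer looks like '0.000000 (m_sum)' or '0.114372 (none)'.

-0.218510 (none)

Rules hold: Σm=0, L=4 even, 1≤1≤3.
N = 3·5·3 = 45
Δ = 2!·0!·2!/5! = 1/30
Racah Σ t=1..1: t=1:−1/1 = -1/1
⇒ 3j(1 2 1; 0 0 0)² = 2/15, sgn +1
Racah Σ t=1..1: t=1:−1/2 = -1/2
⇒ 3j(1 2 1; 0 -1 1)² = 1/10, sgn -1
4πI² = N·(3j₀)²·(3jₘ)² = 3/5
I = -1·√(0.6/4π) = -0.21850969
No selection rule forces the value: the integral is nonzero (none).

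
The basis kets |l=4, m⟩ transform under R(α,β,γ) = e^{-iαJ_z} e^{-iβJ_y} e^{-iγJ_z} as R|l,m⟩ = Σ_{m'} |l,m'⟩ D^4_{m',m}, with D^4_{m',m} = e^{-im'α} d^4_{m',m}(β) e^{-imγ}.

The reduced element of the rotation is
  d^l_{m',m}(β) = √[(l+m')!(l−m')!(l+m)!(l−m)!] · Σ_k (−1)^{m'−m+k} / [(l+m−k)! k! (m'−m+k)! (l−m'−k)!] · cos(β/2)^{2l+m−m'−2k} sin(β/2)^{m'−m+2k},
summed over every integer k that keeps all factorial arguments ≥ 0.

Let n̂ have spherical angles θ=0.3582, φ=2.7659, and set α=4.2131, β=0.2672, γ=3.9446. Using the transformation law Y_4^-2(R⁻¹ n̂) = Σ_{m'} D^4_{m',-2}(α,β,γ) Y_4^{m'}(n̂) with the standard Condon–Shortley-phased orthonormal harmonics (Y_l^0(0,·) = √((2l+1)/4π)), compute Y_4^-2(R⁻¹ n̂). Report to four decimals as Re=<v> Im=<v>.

Re=0.2368 Im=-0.1197

Need the full column D^4_{m',-2} for m'=−4..4 at α=4.2131, β=0.2672, γ=3.9446.
cos(β/2)=0.991089, sin(β/2)=0.133203
d^4_{-4,-2}: single k=2 term ⇒ +0.088978;  D = +0.082258-0.033922i
d^4_{-3,-2}: k∈[1..2] ⇒ +0.468129 -0.025368 = +0.442761;  D = -0.047790+0.440174i
d^4_{-2,-2}: k∈[0..2] ⇒ +0.930895 -0.201783 +0.004556 = +0.733668;  D = -0.602425-0.418752i
d^4_{-1,-2}: k∈[0..2] ⇒ -0.530809 +0.047941 -0.000577 = -0.483445;  D = -0.432314+0.216386i
d^4_{0,-2}: k∈[0..2] ⇒ +0.159523 -0.007684 +0.000052 = +0.151891;  D = -0.005348+0.151797i
d^4_{1,-2}: k∈[0..2] ⇒ -0.031961 +0.000866 -0.000003 = -0.031098;  D = +0.026760+0.015842i
d^4_{2,-2}: k∈[0..2] ⇒ +0.004556 -0.000066 +0.000000 = +0.004490;  D = +0.003858-0.002297i
d^4_{3,-2}: k∈[0..1] ⇒ -0.000458 +0.000003 = -0.000455;  D = -0.000017-0.000455i
d^4_{4,-2}: single k=0 term ⇒ +0.000029;  D = -0.000026-0.000013i
Y_4^{m'}(θ=0.3582,φ=2.7659) and Σ D·Y over m':
  (+0.0823-0.0339i)·(+0.0005+0.0067i)  (-0.0478+0.4402i)·(-0.0217-0.0456i)  (-0.6024-0.4188i)·(+0.1544+0.1443i)  (-0.4323+0.2164i)·(-0.4537-0.1789i)  (-0.0053+0.1518i)·(+0.3821+0.0000i)  (+0.0268+0.0158i)·(+0.4537-0.1789i)  (+0.0039-0.0023i)·(+0.1544-0.1443i)  (-0.0000-0.0005i)·(+0.0217-0.0456i)  (-0.0000-0.0000i)·(+0.0005-0.0067i)
Y_4^-2(R⁻¹ n̂) = +0.236784-0.119731i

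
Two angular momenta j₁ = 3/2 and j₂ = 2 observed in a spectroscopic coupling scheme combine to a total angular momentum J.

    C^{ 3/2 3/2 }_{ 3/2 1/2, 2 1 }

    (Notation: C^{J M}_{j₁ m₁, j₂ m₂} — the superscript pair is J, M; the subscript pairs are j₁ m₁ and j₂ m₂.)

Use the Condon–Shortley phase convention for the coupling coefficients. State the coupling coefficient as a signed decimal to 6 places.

−√(2/5) ≈ -0.632456

j₁+j₂−J=2  J+j₁−j₂=1  J−j₁+j₂=2  j₁+j₂+J+1=6
(j₁±m₁, j₂±m₂, J±M) = (2,1,3,1,3,0)
P² = 8/5
sum k=1..1:
  [1] −1/2 = -1/2
S = -1/2
C² = P²·S² = 2/5 ; C = -0.632456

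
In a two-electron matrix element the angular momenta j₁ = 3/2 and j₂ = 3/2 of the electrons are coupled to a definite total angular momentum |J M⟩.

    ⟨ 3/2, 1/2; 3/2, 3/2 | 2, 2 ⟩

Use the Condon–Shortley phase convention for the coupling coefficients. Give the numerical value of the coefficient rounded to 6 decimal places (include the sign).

j₁+j₂−J=1  J+j₁−j₂=2  J−j₁+j₂=2  j₁+j₂+J+1=6
(j₁±m₁, j₂±m₂, J±M) = (2,1,3,0,4,0)
P² = 8
sum k=1..1:
  [1] −1/4 = -1/4
S = -1/4
C² = P²·S² = 1/2 ; C = -0.707107

−√(1/2) ≈ -0.707107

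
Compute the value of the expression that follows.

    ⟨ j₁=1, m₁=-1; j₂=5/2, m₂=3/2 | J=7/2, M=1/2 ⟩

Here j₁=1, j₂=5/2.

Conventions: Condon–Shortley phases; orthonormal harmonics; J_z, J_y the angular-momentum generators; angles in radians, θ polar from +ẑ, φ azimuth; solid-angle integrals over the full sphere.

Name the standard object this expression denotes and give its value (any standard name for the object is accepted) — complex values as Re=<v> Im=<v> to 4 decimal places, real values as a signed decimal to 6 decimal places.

Clebsch–Gordan coefficient, +√(1/7) ≈ +0.377964

This is a Clebsch–Gordan (vector-coupling) coefficient.
√[8·0!2!5!/8! · 0!2!4!1!4!3!] = √(2304/7)
  +(−1)^0/∏(0,0,2,4,0,1)! = 1/48  (running 1/48)
⟨..|..⟩ = √(2304/7)·(1/48) = +0.377964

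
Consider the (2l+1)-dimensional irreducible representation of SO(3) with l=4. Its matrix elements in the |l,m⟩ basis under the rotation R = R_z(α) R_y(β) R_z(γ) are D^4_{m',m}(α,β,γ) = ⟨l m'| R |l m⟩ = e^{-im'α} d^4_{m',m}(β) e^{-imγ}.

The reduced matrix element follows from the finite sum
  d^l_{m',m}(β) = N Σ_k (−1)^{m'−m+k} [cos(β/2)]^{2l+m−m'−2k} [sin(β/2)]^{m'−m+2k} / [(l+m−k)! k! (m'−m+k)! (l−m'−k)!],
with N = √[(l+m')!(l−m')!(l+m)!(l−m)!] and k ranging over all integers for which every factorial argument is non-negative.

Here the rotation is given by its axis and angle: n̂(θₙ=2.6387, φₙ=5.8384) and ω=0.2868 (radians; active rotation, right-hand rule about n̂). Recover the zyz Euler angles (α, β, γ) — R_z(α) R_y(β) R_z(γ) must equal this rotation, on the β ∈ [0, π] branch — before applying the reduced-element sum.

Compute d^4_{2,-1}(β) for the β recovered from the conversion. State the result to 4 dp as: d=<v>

Axis–angle → zyz. n̂ = (sinθₙcosφₙ, sinθₙsinφₙ, cosθₙ) = (+0.435069, -0.207371, -0.876192), ω = 0.2868.
R = I cosω + sinω [n̂]ₓ + (1−cosω) n̂n̂ᵀ gives
  R = [+0.966886, +0.244176, -0.074233; -0.251546, +0.960911, -0.115653; +0.043091, +0.130496, +0.990512]
β = atan2(√(R₁₃²+R₂₃²), R₃₃) = 0.137863; α = atan2(R₂₃, R₁₃) mod 2π = 4.141758; γ = atan2(R₃₂, −R₃₁) mod 2π = 1.889736
d^4_{2,-1}(β=0.1379) via the finite sum:
With c≡cos(β/2)=0.997625 and s≡sin(β/2)=0.068877, N=[720·2·6·120]^{1/2}=1018.233765
Admissible k: 0..2 (factorial args all ≥0)
  k=0: (−1)^3·1018.2338/(72)·0.9976^5·0.0689^3 = -0.004566
  k=1: (−1)^4·1018.2338/(48)·0.9976^3·0.0689^5 = +0.000033
  k=2: (−1)^5·1018.2338/(240)·0.9976^1·0.0689^7 = -0.000000
d^4_{2,-1}(0.1379) = -0.004566 +0.000033 -0.000000 = -0.004534

d=-0.0045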